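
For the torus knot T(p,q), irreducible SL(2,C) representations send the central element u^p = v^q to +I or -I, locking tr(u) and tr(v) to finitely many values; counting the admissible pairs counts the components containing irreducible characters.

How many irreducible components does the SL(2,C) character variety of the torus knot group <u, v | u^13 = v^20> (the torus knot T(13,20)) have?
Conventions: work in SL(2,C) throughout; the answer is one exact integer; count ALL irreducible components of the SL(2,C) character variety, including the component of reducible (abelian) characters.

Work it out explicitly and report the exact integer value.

In the torus knot group T(13,20), u^13 = v^20 is central, so an irreducible representation sends it to +I or -I (Schur).
This locks tr(u) to 2*cos(pi*alpha/13), alpha in 1..12, and tr(v) to 2*cos(pi*beta/20), beta in 1..19, on each component of irreducible characters.
The two central values (-1)^alpha I and (-1)^beta I must be the same matrix, so alpha and beta share a parity.
count pairs: odd alpha (6 choices) x odd beta (10), plus even alpha (6) x even beta (9): 6*10 + 6*9 = 114.
That is 114 components of irreducible characters, and with the reducible (abelian) component the total is 115.

115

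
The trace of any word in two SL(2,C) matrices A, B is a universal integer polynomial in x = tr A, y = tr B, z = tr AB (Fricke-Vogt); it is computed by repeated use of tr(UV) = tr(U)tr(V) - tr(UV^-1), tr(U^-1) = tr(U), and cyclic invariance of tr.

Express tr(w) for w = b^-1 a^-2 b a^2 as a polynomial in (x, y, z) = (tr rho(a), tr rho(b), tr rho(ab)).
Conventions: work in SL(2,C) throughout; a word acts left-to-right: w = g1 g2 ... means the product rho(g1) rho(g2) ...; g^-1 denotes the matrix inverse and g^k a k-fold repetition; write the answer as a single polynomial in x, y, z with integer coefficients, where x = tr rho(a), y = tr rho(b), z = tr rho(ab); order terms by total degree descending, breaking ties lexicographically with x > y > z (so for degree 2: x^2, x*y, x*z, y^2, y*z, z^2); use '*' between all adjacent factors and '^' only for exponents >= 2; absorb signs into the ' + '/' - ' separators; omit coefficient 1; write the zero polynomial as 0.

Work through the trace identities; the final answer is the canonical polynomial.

-x^3*y*z + x^4 + x^2*y^2 + x^2*z^2 - 4*x^2 + 2

tr(a^2 b) = tr(a) tr(b a) - tr(b)  (reduce the a square) = x*z - y
next, tr(a^2) = tr(a) tr(a) - tr(1)  (reduce the a square) = x^2 - 2
tr(b a^2 b) = tr(b) tr(a^2 b) - tr(a^2)  (reduce the b square) = x*y*z - x^2 - y^2 + 2
and tr(b a b a) = tr(a b) tr(a b) - tr(1)  (split on a) = z^2 - 2
tr(b a b) = tr(b) tr(a b) - tr(a)  (reduce the b square) = y*z - x
tr(b a^2 b a) = tr(a) tr(b a b a) - tr(b a b)  (reduce the a square) = x*z^2 - y*z - x
tr(a^-1 b a^2 b) = tr(b a^2 b) tr(a) - tr(b a^2 b a)  (eliminate a^-1) = x^2*y*z - x^3 - x*y^2 - x*z^2 + y*z + 3*x
tr(b a^2 b^-1 a^-1) = tr(a^-1 b a^2) tr(b) - tr(a^-1 b a^2 b)  (eliminate b^-1) = -x^2*y*z + x^3 + x*y^2 + x*z^2 - 3*x
tr(b^-1 a^-2 b a^2) = tr(b a^2 b^-1 a^-1) tr(a) - tr(b a^2 b^-1)  (eliminate a^-1) = -x^3*y*z + x^4 + x^2*y^2 + x^2*z^2 - 4*x^2 + 2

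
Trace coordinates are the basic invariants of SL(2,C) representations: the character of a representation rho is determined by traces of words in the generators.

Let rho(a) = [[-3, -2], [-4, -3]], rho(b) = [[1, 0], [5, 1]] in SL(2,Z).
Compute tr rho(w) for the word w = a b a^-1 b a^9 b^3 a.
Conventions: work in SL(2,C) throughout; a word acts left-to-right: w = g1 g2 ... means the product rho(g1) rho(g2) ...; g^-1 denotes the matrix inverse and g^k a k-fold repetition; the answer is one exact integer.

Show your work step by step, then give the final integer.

-28078527826

rho(a) = [[-3, -2], [-4, -3]]
... * rho(b) = [[1, 0], [5, 1]]  ->  [[-13, -2], [-19, -3]]
... * rho(a^-1) = [[-3, 2], [4, -3]]  ->  [[31, -20], [45, -29]]
... * rho(b) = [[1, 0], [5, 1]]  ->  [[-69, -20], [-100, -29]]
... * rho(a) = [[-3, -2], [-4, -3]]  ->  [[287, 198], [416, 287]]
... * rho(a) = [[-3, -2], [-4, -3]]  ->  [[-1653, -1168], [-2396, -1693]]
... * rho(a) = [[-3, -2], [-4, -3]]  ->  [[9631, 6810], [13960, 9871]]
... * rho(a) = [[-3, -2], [-4, -3]]  ->  [[-56133, -39692], [-81364, -57533]]
... * rho(a) = [[-3, -2], [-4, -3]]  ->  [[327167, 231342], [474224, 335327]]
... * rho(a) = [[-3, -2], [-4, -3]]  ->  [[-1906869, -1348360], [-2763980, -1954429]]
... * rho(a) = [[-3, -2], [-4, -3]]  ->  [[11114047, 7858818], [16109656, 11391247]]
... * rho(a) = [[-3, -2], [-4, -3]]  ->  [[-64777413, -45804548], [-93893956, -66393053]]
... * rho(a) = [[-3, -2], [-4, -3]]  ->  [[377550431, 266968470], [547254080, 386967071]]
... * rho(b) = [[1, 0], [5, 1]]  ->  [[1712392781, 266968470], [2482089435, 386967071]]
... * rho(b) = [[1, 0], [5, 1]]  ->  [[3047235131, 266968470], [4416924790, 386967071]]
... * rho(b) = [[1, 0], [5, 1]]  ->  [[4382077481, 266968470], [6351760145, 386967071]]
... * rho(a) = [[-3, -2], [-4, -3]]  ->  [[-14214106323, -9565060372], [-20603148719, -13864421503]]
tr = -14214106323 + -13864421503 = -28078527826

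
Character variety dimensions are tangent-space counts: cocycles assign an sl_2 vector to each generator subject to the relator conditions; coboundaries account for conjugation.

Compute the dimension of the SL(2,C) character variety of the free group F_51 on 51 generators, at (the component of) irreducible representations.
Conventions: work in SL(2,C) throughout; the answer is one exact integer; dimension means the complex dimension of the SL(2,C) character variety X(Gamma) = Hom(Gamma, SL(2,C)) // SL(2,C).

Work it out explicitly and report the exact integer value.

Gamma = F_51 has 51 generators and no relators.
So Z^1 = (sl_2)^51 in full: dim Z^1 = 153.
Irreducibility makes the coboundary map sl_2 -> Z^1 injective (trivial centralizer), so dim B^1 = 3.
Therefore dim X = 153 - 3 = 150.

150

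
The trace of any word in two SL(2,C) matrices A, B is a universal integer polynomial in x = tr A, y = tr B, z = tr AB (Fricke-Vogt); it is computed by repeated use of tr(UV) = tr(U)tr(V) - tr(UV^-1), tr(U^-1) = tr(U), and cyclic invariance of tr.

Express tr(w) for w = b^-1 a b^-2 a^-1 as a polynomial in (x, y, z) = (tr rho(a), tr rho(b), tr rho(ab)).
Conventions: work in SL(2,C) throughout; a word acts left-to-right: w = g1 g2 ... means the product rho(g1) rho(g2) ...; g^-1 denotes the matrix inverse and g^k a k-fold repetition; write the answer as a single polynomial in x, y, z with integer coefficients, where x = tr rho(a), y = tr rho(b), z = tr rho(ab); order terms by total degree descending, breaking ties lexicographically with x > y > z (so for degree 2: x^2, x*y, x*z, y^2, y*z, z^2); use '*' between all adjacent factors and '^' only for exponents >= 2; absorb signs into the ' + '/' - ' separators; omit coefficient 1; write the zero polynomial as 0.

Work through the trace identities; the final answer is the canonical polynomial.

x*y^2*z - x^2*y - y*z^2 + y

trace(a b^-1) = trace(a) * trace(b) - trace(a b)   [inverse elimination on b] = x*y - z
trace(a b^-2) = trace(a b^-1) * trace(b) - trace(a)   [inverse elimination on b] = x*y^2 - y*z - x
trace(b^-1 a b^-2) = trace(a b^-2) * trace(b) - trace(a b^-1)   [inverse elimination on b] = x*y^3 - y^2*z - 2*x*y + z
next, trace(a^2) = trace(a) * trace(a) - trace(1)   [square of a] = x^2 - 2
trace(a^2 b) = trace(a) * trace(b a) - trace(b)   [square of a] = x*z - y
next, trace(a^2 b^-1) = trace(a^2) * trace(b) - trace(a^2 b)   [inverse elimination on b] = x^2*y - x*z - y
next, trace(a b^-2 a) = trace(a^2 b^-1) * trace(b) - trace(a^2)   [inverse elimination on b] = x^2*y^2 - x*y*z - x^2 - y^2 + 2
trace(a b a b) = trace(b a) * trace(b a) - trace(1)   [split at a repeated b] = z^2 - 2
and trace(b^-1 a b a) = trace(a b a) * trace(b) - trace(a b a b)   [inverse elimination on b] = x*y*z - y^2 - z^2 + 2
next, trace(a b^-2 a b) = trace(b^-1 a b a) * trace(b) - trace(b^-1 a b a b)   [inverse elimination on b] = x*y^2*z - y^3 - y*z^2 - x*z + 3*y
trace(b^-1 a b^-2 a) = trace(a b^-2 a) * trace(b) - trace(a b^-2 a b)   [inverse elimination on b] = x^2*y^3 - 2*x*y^2*z - x^2*y + y*z^2 + x*z - y
trace(b^-1 a b^-2 a^-1) = trace(b^-1 a b^-2) * trace(a) - trace(b^-1 a b^-2 a)   [inverse elimination on a] = x*y^2*z - x^2*y - y*z^2 + y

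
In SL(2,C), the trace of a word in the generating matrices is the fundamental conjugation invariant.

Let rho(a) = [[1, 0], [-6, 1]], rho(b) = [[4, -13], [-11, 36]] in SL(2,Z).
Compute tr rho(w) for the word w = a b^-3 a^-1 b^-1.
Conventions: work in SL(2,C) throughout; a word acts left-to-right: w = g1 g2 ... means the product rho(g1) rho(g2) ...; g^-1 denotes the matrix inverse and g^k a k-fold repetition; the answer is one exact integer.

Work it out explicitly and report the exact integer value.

rho(a) = [[1, 0], [-6, 1]]
... * rho(b^-1) = [[36, 13], [11, 4]]  ->  [[36, 13], [-205, -74]]
... * rho(b^-1) = [[36, 13], [11, 4]]  ->  [[1439, 520], [-8194, -2961]]
... * rho(b^-1) = [[36, 13], [11, 4]]  ->  [[57524, 20787], [-327555, -118366]]
... * rho(a^-1) = [[1, 0], [6, 1]]  ->  [[182246, 20787], [-1037751, -118366]]
... * rho(b^-1) = [[36, 13], [11, 4]]  ->  [[6789513, 2452346], [-38661062, -13964227]]
tr = 6789513 + -13964227 = -7174714

-7174714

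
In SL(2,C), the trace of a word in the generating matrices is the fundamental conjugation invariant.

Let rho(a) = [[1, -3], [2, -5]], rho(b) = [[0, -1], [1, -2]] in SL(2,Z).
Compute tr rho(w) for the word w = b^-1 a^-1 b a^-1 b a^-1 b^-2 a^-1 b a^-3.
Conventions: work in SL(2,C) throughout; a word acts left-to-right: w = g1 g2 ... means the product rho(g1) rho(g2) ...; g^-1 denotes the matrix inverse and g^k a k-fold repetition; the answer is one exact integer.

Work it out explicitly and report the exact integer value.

-7510

rho(b^-1) = [[-2, 1], [-1, 0]]
... * rho(a^-1) = [[-5, 3], [-2, 1]]  ->  [[8, -5], [5, -3]]
... * rho(b) = [[0, -1], [1, -2]]  ->  [[-5, 2], [-3, 1]]
... * rho(a^-1) = [[-5, 3], [-2, 1]]  ->  [[21, -13], [13, -8]]
... * rho(b) = [[0, -1], [1, -2]]  ->  [[-13, 5], [-8, 3]]
... * rho(a^-1) = [[-5, 3], [-2, 1]]  ->  [[55, -34], [34, -21]]
... * rho(b^-1) = [[-2, 1], [-1, 0]]  ->  [[-76, 55], [-47, 34]]
... * rho(b^-1) = [[-2, 1], [-1, 0]]  ->  [[97, -76], [60, -47]]
... * rho(a^-1) = [[-5, 3], [-2, 1]]  ->  [[-333, 215], [-206, 133]]
... * rho(b) = [[0, -1], [1, -2]]  ->  [[215, -97], [133, -60]]
... * rho(a^-1) = [[-5, 3], [-2, 1]]  ->  [[-881, 548], [-545, 339]]
... * rho(a^-1) = [[-5, 3], [-2, 1]]  ->  [[3309, -2095], [2047, -1296]]
... * rho(a^-1) = [[-5, 3], [-2, 1]]  ->  [[-12355, 7832], [-7643, 4845]]
tr = -12355 + 4845 = -7510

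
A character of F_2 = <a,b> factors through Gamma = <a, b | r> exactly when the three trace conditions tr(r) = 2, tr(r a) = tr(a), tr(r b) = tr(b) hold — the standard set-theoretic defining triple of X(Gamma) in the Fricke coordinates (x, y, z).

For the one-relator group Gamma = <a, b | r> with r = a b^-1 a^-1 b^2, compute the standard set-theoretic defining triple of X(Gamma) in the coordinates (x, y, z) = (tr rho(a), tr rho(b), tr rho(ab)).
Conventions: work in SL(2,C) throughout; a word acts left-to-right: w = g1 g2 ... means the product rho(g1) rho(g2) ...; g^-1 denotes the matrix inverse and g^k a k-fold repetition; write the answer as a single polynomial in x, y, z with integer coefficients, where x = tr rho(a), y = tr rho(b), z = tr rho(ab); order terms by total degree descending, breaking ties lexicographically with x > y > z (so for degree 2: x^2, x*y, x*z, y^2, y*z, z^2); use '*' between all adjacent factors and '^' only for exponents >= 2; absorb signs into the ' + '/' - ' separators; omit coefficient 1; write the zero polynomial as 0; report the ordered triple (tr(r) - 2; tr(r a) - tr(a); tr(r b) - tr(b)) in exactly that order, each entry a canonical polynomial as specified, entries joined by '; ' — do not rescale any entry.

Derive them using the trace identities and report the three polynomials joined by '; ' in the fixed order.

tr(b^2) = tr(b) tr(b) - tr(1)  (reduce the b square) = y^2 - 2
tr(a b^2) = tr(b) tr(a b) - tr(a)  (reduce the b square) = y*z - x
tr(b^2 a b) = tr(b) tr(a b^2) - tr(a b)  (reduce the b square) = y^2*z - x*y - z
tr(a b a b) = tr(a b) tr(a b) - tr(1)  (split on a) = z^2 - 2
tr(a b a) = tr(a) tr(b a) - tr(b)  (reduce the a square) = x*z - y
tr(b^2 a b a) = tr(b) tr(a b a b) - tr(a b a)  (reduce the b square) = y*z^2 - x*z - y
tr(a^-1 b^2 a b) = tr(b^2 a b) tr(a) - tr(b^2 a b a)  (eliminate a^-1) = x*y^2*z - x^2*y - y*z^2 + y
tr(a b^-1 a^-1 b^2) = tr(a^-1 b^2 a) tr(b) - tr(a^-1 b^2 a b)  (eliminate b^-1) = -x*y^2*z + x^2*y + y^3 + y*z^2 - 3*y
tr(a^2) = tr(a) tr(a) - tr(1)  (reduce the a square) = x^2 - 2
tr(b^2 a^2) = tr(b) tr(a^2 b) - tr(a^2)  (reduce the b square) = x*y*z - x^2 - y^2 + 2
tr(a b^2 a^2) = tr(a) tr(b^2 a^2) - tr(b^2 a)  (reduce the a square) = x^2*y*z - x^3 - x*y^2 - y*z + 3*x
tr(a b^2 a^2 b) = tr(a) tr(b a b^2 a) - tr(b a b^2)  (reduce the a square) = x*y*z^2 - x^2*z - y^2*z + z
tr(b^2 a^2 b^-1 a) = tr(a b^2 a^2) tr(b) - tr(a b^2 a^2 b)  (eliminate b^-1) = x^2*y^2*z - x^3*y - x*y^3 - x*y*z^2 + x^2*z + 3*x*y - z
tr(a b^-1 a^-1 b^2 a) = tr(b^2 a^2 b^-1) tr(a) - tr(b^2 a^2 b^-1 a)  (eliminate a^-1) = -x^2*y^2*z + x^3*y + x*y^3 + x*y*z^2 - 4*x*y + z
tr(b^3) = tr(b) tr(b^2) - tr(b) = y^3 - 3*y
tr(b^3 a b) = tr(b) tr(a b^3) - tr(a b^2) = y^3*z - x*y^2 - 2*y*z + x
tr(b^3 a b a) = tr(b) tr(a b a b^2) - tr(a b a b) = y^2*z^2 - x*y*z - y^2 - z^2 + 2
tr(a^-1 b^3 a b) = tr(b^3 a b) tr(a) - tr(b^3 a b a) = x*y^3*z - x^2*y^2 - y^2*z^2 - x*y*z + x^2 + y^2 + z^2 - 2
tr(a b^-1 a^-1 b^3) = tr(a^-1 b^3 a) tr(b) - tr(a^-1 b^3 a b) = -x*y^3*z + x^2*y^2 + y^4 + y^2*z^2 + x*y*z - x^2 - 4*y^2 - z^2 + 2
assemble the triple (tr(r) - 2; tr(r a) - x; tr(r b) - y)

-x*y^2*z + x^2*y + y^3 + y*z^2 - 3*y - 2; -x^2*y^2*z + x^3*y + x*y^3 + x*y*z^2 - 4*x*y - x + z; -x*y^3*z + x^2*y^2 + y^4 + y^2*z^2 + x*y*z - x^2 - 4*y^2 - z^2 - y + 2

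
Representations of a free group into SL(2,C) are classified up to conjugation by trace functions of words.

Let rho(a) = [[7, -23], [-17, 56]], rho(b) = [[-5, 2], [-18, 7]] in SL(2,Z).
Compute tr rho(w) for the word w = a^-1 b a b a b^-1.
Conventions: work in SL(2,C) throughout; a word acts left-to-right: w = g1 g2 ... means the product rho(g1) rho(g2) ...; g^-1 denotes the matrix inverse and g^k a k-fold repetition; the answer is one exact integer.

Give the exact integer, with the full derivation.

334802149

rho(a^-1) = [[56, 23], [17, 7]]
... * rho(b) = [[-5, 2], [-18, 7]]  ->  [[-694, 273], [-211, 83]]
... * rho(a) = [[7, -23], [-17, 56]]  ->  [[-9499, 31250], [-2888, 9501]]
... * rho(b) = [[-5, 2], [-18, 7]]  ->  [[-515005, 199752], [-156578, 60731]]
... * rho(a) = [[7, -23], [-17, 56]]  ->  [[-7000819, 23031227], [-2128473, 7002230]]
... * rho(b^-1) = [[7, -2], [18, -5]]  ->  [[365556353, -101154497], [111140829, -30754204]]
tr = 365556353 + -30754204 = 334802149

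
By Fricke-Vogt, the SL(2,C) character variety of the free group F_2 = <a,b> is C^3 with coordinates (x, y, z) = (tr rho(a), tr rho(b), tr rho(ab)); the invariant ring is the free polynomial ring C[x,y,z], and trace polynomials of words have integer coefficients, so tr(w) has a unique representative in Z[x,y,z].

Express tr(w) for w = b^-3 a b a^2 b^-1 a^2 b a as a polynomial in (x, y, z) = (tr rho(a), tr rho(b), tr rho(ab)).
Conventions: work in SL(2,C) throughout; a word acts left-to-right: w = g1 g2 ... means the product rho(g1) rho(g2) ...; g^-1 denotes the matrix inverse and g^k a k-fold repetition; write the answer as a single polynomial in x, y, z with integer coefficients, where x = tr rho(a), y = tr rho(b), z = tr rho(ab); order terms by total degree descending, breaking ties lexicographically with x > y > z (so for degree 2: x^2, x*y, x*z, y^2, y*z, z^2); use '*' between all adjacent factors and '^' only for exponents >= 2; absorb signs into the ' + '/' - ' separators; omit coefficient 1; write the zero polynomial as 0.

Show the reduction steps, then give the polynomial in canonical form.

x^4*y^4*z^2 - 2*x^3*y^5*z - 2*x^3*y^3*z^3 - 2*x^4*y^2*z^2 + x^2*y^6 + 2*x^2*y^4*z^2 + x^2*y^2*z^4 + 6*x^3*y^3*z + 3*x^3*y*z^3 - 4*x^2*y^4 - 5*x^2*y^2*z^2 - x^2*z^4 - 2*x^3*y*z + x*y^3*z + 3*x^2*y^2 + 2*x^2*z^2 - y^4 - y^2*z^2 - 4*x*y*z + 4*y^2 + z^2 - 2

tr(b a b a) = tr(a b) tr(a b) - tr(1) = z^2 - 2
tr(b a b) = tr(b) tr(a b) - tr(a) = y*z - x
tr(b a^2 b a) = tr(a) tr(b a b a) - tr(b a b) = x*z^2 - y*z - x
tr(a^2 b) = tr(a) tr(b a) - tr(b) = x*z - y
tr(a^2) = tr(a) tr(a) - tr(1) = x^2 - 2
tr(b a^2 b) = tr(b) tr(a^2 b) - tr(a^2) = x*y*z - x^2 - y^2 + 2
tr(a b a^2 b a) = tr(a) tr(b a^2 b a) - tr(b a^2 b) = x^2*z^2 - 2*x*y*z + y^2 - 2
tr(a^2 b a^2 b a) = tr(a) tr(a b a^2 b a) - tr(a b a^2 b) = x^3*z^2 - 2*x^2*y*z + x*y^2 - x*z^2 + y*z - x
tr(a b a^4 b a) = tr(a) tr(a^2 b a^2 b a) - tr(a^2 b a^2 b) = x^4*z^2 - 2*x^3*y*z + x^2*y^2 - 2*x^2*z^2 + 3*x*y*z - x^2 - y^2 + 2
tr(b a b a b a) = tr(a b) tr(a b a b) - tr(a^-1 b^-1) = z^3 - 3*z
tr(b a b a b) = tr(b) tr(a b a b) - tr(a b a) = y*z^2 - x*z - y
tr(a b a b a b a) = tr(a) tr(b a b a b a) - tr(b a b a b) = x*z^3 - y*z^2 - 2*x*z + y
tr(a b a b a b a^2) = tr(a) tr(a b a b a b a) - tr(a b a b a b) = x^2*z^3 - x*y*z^2 - 2*x^2*z - z^3 + x*y + 3*z
tr(a b a^4 b a b) = tr(a) tr(a b a b a b a^2) - tr(a b a b a b a) = x^3*z^3 - x^2*y*z^2 - 2*x^3*z - 2*x*z^3 + x^2*y + y*z^2 + 5*x*z - y
tr(a^2 b a b^-1 a b a^2) = tr(a b a^4 b a) tr(b) - tr(a b a^4 b a b) = x^4*y*z^2 - 2*x^3*y^2*z - x^3*z^3 + x^2*y^3 - x^2*y*z^2 + 2*x^3*z + 3*x*y^2*z + 2*x*z^3 - 2*x^2*y - y^3 - y*z^2 - 5*x*z + 3*y
tr(b^2 a b) = tr(b) tr(a b^2) - tr(a b) = y^2*z - x*y - z
tr(b a b a^2 b) = tr(a) tr(b^2 a b a) - tr(b^2 a b) = x*y*z^2 - x^2*z - y^2*z + z
tr(b a^2 b a^2 b a) = tr(a) tr(b a b a^2 b a) - tr(b a b a^2 b) = x^2*z^3 - 2*x*y*z^2 - x^2*z + y^2*z + x*y - z
tr(b^2) = tr(b) tr(b) - tr(1) = y^2 - 2
tr(b^3) = tr(b) tr(b^2) - tr(b) = y^3 - 3*y
tr(b a^2 b^2) = tr(a) tr(b^3 a) - tr(b^3) = x*y^2*z - x^2*y - y^3 - x*z + 3*y
tr(b a^2 b a^2 b) = tr(a) tr(b a^2 b^2 a) - tr(b a^2 b^2) = x^2*y*z^2 - x^3*z - 2*x*y^2*z + x^2*y + y^3 + 2*x*z - 3*y
tr(a b a^2 b a^2 b a) = tr(a) tr(b a^2 b a^2 b a) - tr(b a^2 b a^2 b) = x^3*z^3 - 3*x^2*y*z^2 + 3*x*y^2*z - y^3 - 3*x*z + 3*y
tr(b a b a b a b a) = tr(b a b a) tr(b a b a) - tr(1) = z^4 - 4*z^2 + 2
tr(b a b a b a b) = tr(b) tr(a b a b a b) - tr(a b a b a) = y*z^3 - x*z^2 - 2*y*z + x
tr(b a^2 b a b a b a) = tr(a) tr(b a b a b a b a) - tr(b a b a b a b) = x*z^4 - y*z^3 - 3*x*z^2 + 2*y*z + x
tr(b a b a b^2) = tr(b) tr(b a b a b) - tr(b a b a) = y^2*z^2 - x*y*z - y^2 - z^2 + 2
tr(b a^2 b a b a b) = tr(a) tr(b a b a b^2 a) - tr(b a b a b^2) = x*y*z^3 - x^2*z^2 - y^2*z^2 - x*y*z + x^2 + y^2 + z^2 - 2
tr(a b a^2 b a^2 b a b) = tr(a) tr(b a^2 b a b a b a) - tr(b a^2 b a b a b) = x^2*z^4 - 2*x*y*z^3 - 2*x^2*z^2 + y^2*z^2 + 3*x*y*z - y^2 - z^2 + 2
tr(a^2 b a b^-1 a b a^2 b) = tr(a b a^2 b a^2 b a) tr(b) - tr(a b a^2 b a^2 b a b) = x^3*y*z^3 - 3*x^2*y^2*z^2 - x^2*z^4 + 3*x*y^3*z + 2*x*y*z^3 + 2*x^2*z^2 - y^4 - y^2*z^2 - 6*x*y*z + 4*y^2 + z^2 - 2
tr(a b a^2 b^-1 a^2 b a b^-1) = tr(a^2 b a b^-1 a b a^2) tr(b) - tr(a^2 b a b^-1 a b a^2 b) = x^4*y^2*z^2 - 2*x^3*y^3*z - 2*x^3*y*z^3 + x^2*y^4 + 2*x^2*y^2*z^2 + x^2*z^4 + 2*x^3*y*z - 2*x^2*y^2 - 2*x^2*z^2 + x*y*z - y^2 - z^2 + 2
tr(a b a^2 b^-1 a^2 b a) = tr(a^2 b a^2 b a^2) tr(b) - tr(a^2 b a^2 b a^2 b) = x^4*y*z^2 - 2*x^3*y^2*z - x^3*z^3 + x^2*y^3 + x^2*y*z^2 - x^2*y + 3*x*z - y
tr(a b a^2 b^-1 a^2 b a b^-2) = tr(a b a^2 b^-1 a^2 b a b^-1) tr(b) - tr(a b a^2 b^-1 a^2 b a) = x^4*y^3*z^2 - 2*x^3*y^4*z - 2*x^3*y^2*z^3 - x^4*y*z^2 + x^2*y^5 + 2*x^2*y^3*z^2 + x^2*y*z^4 + 4*x^3*y^2*z + x^3*z^3 - 3*x^2*y^3 - 3*x^2*y*z^2 + x*y^2*z + x^2*y - y^3 - y*z^2 - 3*x*z + 3*y
tr(b^-3 a b a^2 b^-1 a^2 b a) = tr(a b a^2 b^-1 a^2 b a b^-2) tr(b) - tr(a b a^2 b^-1 a^2 b a b^-1) = x^4*y^4*z^2 - 2*x^3*y^5*z - 2*x^3*y^3*z^3 - 2*x^4*y^2*z^2 + x^2*y^6 + 2*x^2*y^4*z^2 + x^2*y^2*z^4 + 6*x^3*y^3*z + 3*x^3*y*z^3 - 4*x^2*y^4 - 5*x^2*y^2*z^2 - x^2*z^4 - 2*x^3*y*z + x*y^3*z + 3*x^2*y^2 + 2*x^2*z^2 - y^4 - y^2*z^2 - 4*x*y*z + 4*y^2 + z^2 - 2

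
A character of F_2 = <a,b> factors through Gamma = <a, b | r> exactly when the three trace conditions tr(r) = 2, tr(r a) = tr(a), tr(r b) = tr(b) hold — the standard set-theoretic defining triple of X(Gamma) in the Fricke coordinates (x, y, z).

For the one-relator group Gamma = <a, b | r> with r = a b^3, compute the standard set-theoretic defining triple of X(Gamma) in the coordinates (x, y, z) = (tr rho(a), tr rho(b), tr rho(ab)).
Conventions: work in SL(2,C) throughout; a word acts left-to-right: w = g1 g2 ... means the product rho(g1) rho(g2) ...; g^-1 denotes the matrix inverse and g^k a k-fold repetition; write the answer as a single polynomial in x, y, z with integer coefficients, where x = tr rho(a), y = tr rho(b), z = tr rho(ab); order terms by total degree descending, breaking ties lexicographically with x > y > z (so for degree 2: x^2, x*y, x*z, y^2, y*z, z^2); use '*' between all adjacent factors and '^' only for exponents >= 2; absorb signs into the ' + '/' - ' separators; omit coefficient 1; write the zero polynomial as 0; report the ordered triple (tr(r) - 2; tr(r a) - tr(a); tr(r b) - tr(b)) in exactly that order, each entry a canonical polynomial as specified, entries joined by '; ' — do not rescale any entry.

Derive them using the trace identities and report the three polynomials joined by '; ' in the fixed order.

y^2*z - x*y - z - 2; x*y^2*z - x^2*y - y^3 - x*z - x + 3*y; y^3*z - x*y^2 - 2*y*z + x - y

so tr(b a b) = tr(b) * tr(a b) - tr(a)   [square of b] = y*z - x
tr(a b^3) = tr(b) * tr(b a b) - tr(b a)   [square of b] = y^2*z - x*y - z
tr(b^2) = tr(b) * tr(b) - tr(1)  (reduce the b square) = y^2 - 2
so tr(b a^2 b) = tr(a) * tr(b^2 a) - tr(b^2)  (reduce the a square) = x*y*z - x^2 - y^2 + 2
reduce: tr(b a^2) = tr(a) * tr(b a) - tr(b)  (reduce the a square) = x*z - y
reduce: tr(a b^3 a) = tr(b) * tr(b a^2 b) - tr(b a^2)  (reduce the b square) = x*y^2*z - x^2*y - y^3 - x*z + 3*y
reduce: tr(a b^4) = tr(b) * tr(b a b^2) - tr(b a b) = y^3*z - x*y^2 - 2*y*z + x
assemble the triple (tr(r) - 2; tr(r a) - x; tr(r b) - y)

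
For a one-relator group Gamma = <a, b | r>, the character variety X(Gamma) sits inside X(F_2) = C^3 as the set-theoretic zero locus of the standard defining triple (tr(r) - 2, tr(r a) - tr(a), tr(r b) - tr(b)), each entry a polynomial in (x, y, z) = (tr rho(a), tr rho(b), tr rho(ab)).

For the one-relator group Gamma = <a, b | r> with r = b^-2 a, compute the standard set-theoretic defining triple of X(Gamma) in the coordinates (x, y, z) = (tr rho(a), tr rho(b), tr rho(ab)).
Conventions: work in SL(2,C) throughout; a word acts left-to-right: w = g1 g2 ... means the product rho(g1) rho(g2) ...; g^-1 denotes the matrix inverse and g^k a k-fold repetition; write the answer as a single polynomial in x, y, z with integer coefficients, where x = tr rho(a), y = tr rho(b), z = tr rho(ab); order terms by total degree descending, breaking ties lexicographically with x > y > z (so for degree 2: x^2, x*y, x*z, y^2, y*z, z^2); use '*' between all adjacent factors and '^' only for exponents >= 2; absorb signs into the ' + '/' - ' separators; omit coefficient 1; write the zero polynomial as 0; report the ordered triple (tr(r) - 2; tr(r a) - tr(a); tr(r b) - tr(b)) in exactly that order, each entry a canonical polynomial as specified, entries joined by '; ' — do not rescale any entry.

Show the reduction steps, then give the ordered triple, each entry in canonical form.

x*y^2 - y*z - x - 2; x^2*y^2 - x*y*z - x^2 - y^2 - x + 2; x*y - y - z

use: trace(a b^-1) = trace(a) trace(b) - trace(a b) = x*y - z
trace(b^-2 a) = trace(a b^-1) trace(b) - trace(a) = x*y^2 - y*z - x
apply: trace(a^2) = trace(a) trace(a) - trace(1) = x^2 - 2
trace(a^2 b) = trace(a) trace(b a) - trace(b) = x*z - y
use: trace(b^-1 a^2) = trace(a^2) trace(b) - trace(a^2 b) = x^2*y - x*z - y
trace(b^-2 a^2) = trace(b^-1 a^2) trace(b) - trace(b^-1 a^2 b) = x^2*y^2 - x*y*z - x^2 - y^2 + 2
assemble the triple (trace(r) - 2; trace(r a) - x; trace(r b) - y)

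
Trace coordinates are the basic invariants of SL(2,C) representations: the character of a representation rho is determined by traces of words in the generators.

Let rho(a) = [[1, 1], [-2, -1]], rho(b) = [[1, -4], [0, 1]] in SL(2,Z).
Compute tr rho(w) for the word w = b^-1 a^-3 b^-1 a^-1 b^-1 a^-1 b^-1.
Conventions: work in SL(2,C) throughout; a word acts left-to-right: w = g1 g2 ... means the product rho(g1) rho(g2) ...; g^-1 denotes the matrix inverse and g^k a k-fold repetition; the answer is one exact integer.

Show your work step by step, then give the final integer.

-992

rho(b^-1) = [[1, 4], [0, 1]]
... * rho(a^-1) = [[-1, -1], [2, 1]]  ->  [[7, 3], [2, 1]]
... * rho(a^-1) = [[-1, -1], [2, 1]]  ->  [[-1, -4], [0, -1]]
... * rho(a^-1) = [[-1, -1], [2, 1]]  ->  [[-7, -3], [-2, -1]]
... * rho(b^-1) = [[1, 4], [0, 1]]  ->  [[-7, -31], [-2, -9]]
... * rho(a^-1) = [[-1, -1], [2, 1]]  ->  [[-55, -24], [-16, -7]]
... * rho(b^-1) = [[1, 4], [0, 1]]  ->  [[-55, -244], [-16, -71]]
... * rho(a^-1) = [[-1, -1], [2, 1]]  ->  [[-433, -189], [-126, -55]]
... * rho(b^-1) = [[1, 4], [0, 1]]  ->  [[-433, -1921], [-126, -559]]
tr = -433 + -559 = -992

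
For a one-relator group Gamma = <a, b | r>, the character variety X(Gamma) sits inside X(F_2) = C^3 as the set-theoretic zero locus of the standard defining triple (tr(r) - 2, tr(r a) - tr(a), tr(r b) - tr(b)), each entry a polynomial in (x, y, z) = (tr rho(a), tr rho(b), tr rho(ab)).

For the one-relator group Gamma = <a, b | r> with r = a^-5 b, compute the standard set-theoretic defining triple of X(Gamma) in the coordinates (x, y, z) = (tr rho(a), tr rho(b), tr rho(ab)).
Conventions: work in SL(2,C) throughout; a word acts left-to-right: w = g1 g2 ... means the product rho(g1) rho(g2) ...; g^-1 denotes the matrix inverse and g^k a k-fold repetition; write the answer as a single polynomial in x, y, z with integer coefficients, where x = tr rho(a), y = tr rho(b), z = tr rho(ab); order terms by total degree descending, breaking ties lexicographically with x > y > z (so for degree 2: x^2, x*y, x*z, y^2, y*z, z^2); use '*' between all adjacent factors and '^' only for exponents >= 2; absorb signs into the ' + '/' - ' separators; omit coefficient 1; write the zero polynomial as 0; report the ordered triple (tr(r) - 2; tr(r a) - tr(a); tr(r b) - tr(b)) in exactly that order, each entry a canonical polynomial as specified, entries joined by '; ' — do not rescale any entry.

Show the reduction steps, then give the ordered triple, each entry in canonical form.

trace(b a^-1) = trace(b) trace(a) - trace(b a) = x*y - z
apply: trace(a^-2 b) = trace(b a^-1) trace(a) - trace(b) = x^2*y - x*z - y
use: trace(a^-1 b a^-2) = trace(a^-2 b) trace(a) - trace(a^-2 b a) = x^3*y - x^2*z - 2*x*y + z
use: trace(a^-2 b a^-2) = trace(a^-1 b a^-2) trace(a) - trace(a^-1 b a^-1) = x^4*y - x^3*z - 3*x^2*y + 2*x*z + y
use: trace(a^-5 b) = trace(a^-2 b a^-2) trace(a) - trace(a^-2 b a^-1) = x^5*y - x^4*z - 4*x^3*y + 3*x^2*z + 3*x*y - z
trace(b^2) = trace(b) trace(b) - trace(1) = y^2 - 2
trace(b^2 a) = trace(b) trace(a b) - trace(a) = y*z - x
use: trace(b^2 a^-1) = trace(b^2) trace(a) - trace(b^2 a) = x*y^2 - y*z - x
trace(a^-1 b^2 a^-1) = trace(b^2 a^-1) trace(a) - trace(b^2) = x^2*y^2 - x*y*z - x^2 - y^2 + 2
trace(a^-1 b^2 a^-2) = trace(a^-1 b^2 a^-1) trace(a) - trace(a^-1 b^2) = x^3*y^2 - x^2*y*z - x^3 - 2*x*y^2 + y*z + 3*x
trace(a^-2 b^2 a^-2) = trace(a^-1 b^2 a^-2) trace(a) - trace(a^-1 b^2 a^-1) = x^4*y^2 - x^3*y*z - x^4 - 3*x^2*y^2 + 2*x*y*z + 4*x^2 + y^2 - 2
use: trace(a^-5 b^2) = trace(a^-2 b^2 a^-2) trace(a) - trace(a^-2 b^2 a^-1) = x^5*y^2 - x^4*y*z - x^5 - 4*x^3*y^2 + 3*x^2*y*z + 5*x^3 + 3*x*y^2 - y*z - 5*x
assemble the triple (trace(r) - 2; trace(r a) - x; trace(r b) - y)

x^5*y - x^4*z - 4*x^3*y + 3*x^2*z + 3*x*y - z - 2; x^4*y - x^3*z - 3*x^2*y + 2*x*z - x + y; x^5*y^2 - x^4*y*z - x^5 - 4*x^3*y^2 + 3*x^2*y*z + 5*x^3 + 3*x*y^2 - y*z - 5*x - y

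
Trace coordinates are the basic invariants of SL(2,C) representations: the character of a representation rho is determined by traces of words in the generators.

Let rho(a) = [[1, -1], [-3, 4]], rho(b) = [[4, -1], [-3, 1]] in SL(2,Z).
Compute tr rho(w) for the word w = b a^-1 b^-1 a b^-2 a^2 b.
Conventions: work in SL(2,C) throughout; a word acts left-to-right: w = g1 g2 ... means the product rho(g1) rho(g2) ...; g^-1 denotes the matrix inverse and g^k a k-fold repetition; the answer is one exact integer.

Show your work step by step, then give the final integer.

-134950

rho(b) = [[4, -1], [-3, 1]]
... * rho(a^-1) = [[4, 1], [3, 1]]  ->  [[13, 3], [-9, -2]]
... * rho(b^-1) = [[1, 1], [3, 4]]  ->  [[22, 25], [-15, -17]]
... * rho(a) = [[1, -1], [-3, 4]]  ->  [[-53, 78], [36, -53]]
... * rho(b^-1) = [[1, 1], [3, 4]]  ->  [[181, 259], [-123, -176]]
... * rho(b^-1) = [[1, 1], [3, 4]]  ->  [[958, 1217], [-651, -827]]
... * rho(a) = [[1, -1], [-3, 4]]  ->  [[-2693, 3910], [1830, -2657]]
... * rho(a) = [[1, -1], [-3, 4]]  ->  [[-14423, 18333], [9801, -12458]]
... * rho(b) = [[4, -1], [-3, 1]]  ->  [[-112691, 32756], [76578, -22259]]
tr = -112691 + -22259 = -134950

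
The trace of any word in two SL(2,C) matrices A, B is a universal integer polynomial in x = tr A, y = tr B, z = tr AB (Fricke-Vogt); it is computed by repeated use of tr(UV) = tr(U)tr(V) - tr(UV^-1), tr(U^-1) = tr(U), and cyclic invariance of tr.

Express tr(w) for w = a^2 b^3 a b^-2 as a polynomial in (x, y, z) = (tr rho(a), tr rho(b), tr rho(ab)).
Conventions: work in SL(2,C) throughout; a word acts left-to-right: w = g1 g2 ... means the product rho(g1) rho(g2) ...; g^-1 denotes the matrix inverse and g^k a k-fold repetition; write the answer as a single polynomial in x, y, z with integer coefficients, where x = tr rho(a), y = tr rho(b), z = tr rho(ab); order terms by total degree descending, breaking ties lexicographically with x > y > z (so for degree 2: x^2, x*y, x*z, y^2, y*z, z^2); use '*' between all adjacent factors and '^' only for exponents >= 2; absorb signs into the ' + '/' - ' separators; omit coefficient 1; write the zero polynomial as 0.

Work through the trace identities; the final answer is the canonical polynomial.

x^2*y^4*z - x^3*y^3 - x*y^5 - x*y^3*z^2 - x^2*y^2*z + x^3*y + 5*x*y^3 + x*y*z^2 + x^2*z - 5*x*y - z

so trace(b^2 a) = trace(b)*trace(a b) - trace(a) = y*z - x
trace(b^2) = trace(b)*trace(b) - trace(1) = y^2 - 2
so trace(a^2 b^2) = trace(a)*trace(b^2 a) - trace(b^2) = x*y*z - x^2 - y^2 + 2
reduce: trace(a^2 b) = trace(a)*trace(b a) - trace(b) = x*z - y
trace(b^3 a^2) = trace(b)*trace(a^2 b^2) - trace(a^2 b) = x*y^2*z - x^2*y - y^3 - x*z + 3*y
so trace(b^3 a) = trace(b)*trace(b a b) - trace(b a) = y^2*z - x*y - z
reduce: trace(a^2 b^3 a) = trace(a)*trace(b^3 a^2) - trace(b^3 a) = x^2*y^2*z - x^3*y - x*y^3 - x^2*z - y^2*z + 4*x*y + z
trace(a b a b) = trace(a b)*trace(a b) - trace(1) = z^2 - 2
reduce: trace(b a b a b) = trace(b)*trace(a b a b) - trace(a b a) = y*z^2 - x*z - y
trace(b^3 a b a) = trace(b)*trace(b a b a b) - trace(b a b a) = y^2*z^2 - x*y*z - y^2 - z^2 + 2
trace(b^3 a b) = trace(b)*trace(b a b^2) - trace(b a b) = y^3*z - x*y^2 - 2*y*z + x
trace(a^2 b^3 a b) = trace(a)*trace(b^3 a b a) - trace(b^3 a b) = x*y^2*z^2 - x^2*y*z - y^3*z - x*z^2 + 2*y*z + x
reduce: trace(b^-1 a^2 b^3 a) = trace(a^2 b^3 a)*trace(b) - trace(a^2 b^3 a b) = x^2*y^3*z - x^3*y^2 - x*y^4 - x*y^2*z^2 + 4*x*y^2 + x*z^2 - y*z - x
so trace(a^2 b^3 a b^-2) = trace(b^-1 a^2 b^3 a)*trace(b) - trace(b^-1 a^2 b^3 a b) = x^2*y^4*z - x^3*y^3 - x*y^5 - x*y^3*z^2 - x^2*y^2*z + x^3*y + 5*x*y^3 + x*y*z^2 + x^2*z - 5*x*y - z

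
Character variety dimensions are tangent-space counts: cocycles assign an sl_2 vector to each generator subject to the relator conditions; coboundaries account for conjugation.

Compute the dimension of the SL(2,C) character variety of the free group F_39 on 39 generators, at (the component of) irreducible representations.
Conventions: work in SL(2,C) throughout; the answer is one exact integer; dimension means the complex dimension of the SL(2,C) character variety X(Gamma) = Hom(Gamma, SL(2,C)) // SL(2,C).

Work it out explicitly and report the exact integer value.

Here Gamma is free of rank 39 — no relator constrains a cocycle.
Z^1(Gamma, Ad rho) = (sl_2)^39: a cocycle is a free choice of one sl_2 vector per generator, so dim Z^1 = 3*39 = 117.
dim B^1 = 3: the coboundary map is injective because an irreducible image has centralizer 0 in sl_2.
Therefore dim X = 117 - 3 = 114.

114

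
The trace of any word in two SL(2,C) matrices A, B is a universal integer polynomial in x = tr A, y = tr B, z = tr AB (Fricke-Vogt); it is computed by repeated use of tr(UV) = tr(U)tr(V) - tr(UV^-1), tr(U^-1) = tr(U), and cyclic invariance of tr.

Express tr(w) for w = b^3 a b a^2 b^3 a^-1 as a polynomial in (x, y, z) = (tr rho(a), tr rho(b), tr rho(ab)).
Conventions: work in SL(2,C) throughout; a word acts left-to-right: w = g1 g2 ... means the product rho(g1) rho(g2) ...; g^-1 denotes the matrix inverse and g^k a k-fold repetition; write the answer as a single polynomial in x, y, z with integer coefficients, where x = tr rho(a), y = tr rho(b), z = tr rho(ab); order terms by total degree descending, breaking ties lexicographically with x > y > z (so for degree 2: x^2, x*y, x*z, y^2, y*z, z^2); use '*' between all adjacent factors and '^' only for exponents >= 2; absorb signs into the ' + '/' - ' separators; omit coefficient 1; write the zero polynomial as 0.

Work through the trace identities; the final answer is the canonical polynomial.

x^2*y^5*z^2 - x^3*y^4*z - x*y^6*z - x*y^4*z^3 - 2*x^2*y^3*z^2 + y^5*z^2 + 2*x^3*y^2*z + 4*x*y^4*z + 2*x*y^2*z^3 + x^2*y^3 + x^2*y*z^2 - 3*y^3*z^2 - x^3*z - 5*x*y^2*z - x*z^3 - x^2*y + 2*y*z^2 + 3*x*z - y

tr(a b a b) = tr(a b)*tr(a b) - tr(1) = z^2 - 2
and tr(a b a) = tr(a)*tr(b a) - tr(b) = x*z - y
and tr(a b a b^2) = tr(b)*tr(a b a b) - tr(a b a) = y*z^2 - x*z - y
tr(b^2 a b a b) = tr(b)*tr(a b a b^2) - tr(a b a b) = y^2*z^2 - x*y*z - y^2 - z^2 + 2
and tr(b^4 a b a) = tr(b)*tr(b^2 a b a b) - tr(b^2 a b a) = y^3*z^2 - x*y^2*z - y^3 - 2*y*z^2 + x*z + 3*y
and tr(a b^2) = tr(b)*tr(a b) - tr(a) = y*z - x
tr(b^2 a b) = tr(b)*tr(a b^2) - tr(a b) = y^2*z - x*y - z
and tr(a b^4) = tr(b)*tr(b^2 a b) - tr(b^2 a) = y^3*z - x*y^2 - 2*y*z + x
next, tr(b^4 a b) = tr(b)*tr(a b^4) - tr(a b^3) = y^4*z - x*y^3 - 3*y^2*z + 2*x*y + z
tr(b^3 a b a^2 b) = tr(a)*tr(b^4 a b a) - tr(b^4 a b) = x*y^3*z^2 - x^2*y^2*z - y^4*z - 2*x*y*z^2 + x^2*z + 3*y^2*z + x*y - z
next, tr(b^3 a b a^2) = tr(a)*tr(b^3 a b a) - tr(b^3 a b) = x*y^2*z^2 - x^2*y*z - y^3*z - x*z^2 + 2*y*z + x
next, tr(b^4 a b a^2 b) = tr(b)*tr(b^3 a b a^2 b) - tr(b^3 a b a^2) = x*y^4*z^2 - x^2*y^3*z - y^5*z - 3*x*y^2*z^2 + 2*x^2*y*z + 4*y^3*z + x*y^2 + x*z^2 - 3*y*z - x
next, tr(b^3 a b a^2 b^3) = tr(b)*tr(b^4 a b a^2 b) - tr(b^4 a b a^2) = x*y^5*z^2 - x^2*y^4*z - y^6*z - 4*x*y^3*z^2 + 3*x^2*y^2*z + 5*y^4*z + x*y^3 + 3*x*y*z^2 - x^2*z - 6*y^2*z - 2*x*y + z
tr(a b a b a b) = tr(b a)*tr(b a b a) - tr(b^-1 a^-1) = z^3 - 3*z
tr(a b a b a) = tr(a)*tr(b a b a) - tr(b a b) = x*z^2 - y*z - x
next, tr(a b a b^2 a b) = tr(b)*tr(a b a b a b) - tr(a b a b a) = y*z^3 - x*z^2 - 2*y*z + x
tr(a^2 b a) = tr(a)*tr(a b a) - tr(a b) = x^2*z - x*y - z
tr(a b a b^2 a) = tr(b)*tr(a^2 b a b) - tr(a^2 b a) = x*y*z^2 - x^2*z - y^2*z + z
tr(a b a b^2 a b^2) = tr(b)*tr(a b a b^2 a b) - tr(a b a b^2 a) = y^2*z^3 - 2*x*y*z^2 + x^2*z - y^2*z + x*y - z
next, tr(b^2 a b^3 a b a) = tr(b)*tr(a b a b^2 a b^2) - tr(a b a b^2 a b) = y^3*z^3 - 2*x*y^2*z^2 + x^2*y*z - y^3*z - y*z^3 + x*y^2 + x*z^2 + y*z - x
next, tr(b^2) = tr(b)*tr(b) - tr(1) = y^2 - 2
and tr(b a^2 b) = tr(a)*tr(b^2 a) - tr(b^2) = x*y*z - x^2 - y^2 + 2
and tr(a b^3 a) = tr(b)*tr(b a^2 b) - tr(b a^2) = x*y^2*z - x^2*y - y^3 - x*z + 3*y
next, tr(b a b^3 a b) = tr(b)*tr(a b^3 a b) - tr(a b^3 a) = y^3*z^2 - 2*x*y^2*z + x^2*y - y*z^2 + x*z - y
tr(b^2 a b^3 a b) = tr(b)*tr(b a b^3 a b) - tr(b a b^3 a) = y^4*z^2 - 2*x*y^3*z + x^2*y^2 - 2*y^2*z^2 + 2*x*y*z + z^2 - 2
tr(b a b^3 a b a^2 b) = tr(a)*tr(b^2 a b^3 a b a) - tr(b^2 a b^3 a b) = x*y^3*z^3 - 2*x^2*y^2*z^2 - y^4*z^2 + x^3*y*z + x*y^3*z - x*y*z^3 + x^2*z^2 + 2*y^2*z^2 - x*y*z - x^2 - z^2 + 2
tr(b a b^3 a b a) = tr(b)*tr(b a b a b a b) - tr(b a b a b a) = y^2*z^3 - x*y*z^2 - 2*y^2*z - z^3 + x*y + 3*z
tr(b a b^3 a b a^2) = tr(a)*tr(b a b^3 a b a) - tr(b a b^3 a b) = x*y^2*z^3 - x^2*y*z^2 - y^3*z^2 - x*z^3 + y*z^2 + 2*x*z + y
next, tr(b^3 a b a^2 b^3 a) = tr(b)*tr(b a b^3 a b a^2 b) - tr(b a b^3 a b a^2) = x*y^4*z^3 - 2*x^2*y^3*z^2 - y^5*z^2 + x^3*y^2*z + x*y^4*z - 2*x*y^2*z^3 + 2*x^2*y*z^2 + 3*y^3*z^2 - x*y^2*z + x*z^3 - x^2*y - 2*y*z^2 - 2*x*z + y
tr(b^3 a b a^2 b^3 a^-1) = tr(b^3 a b a^2 b^3)*tr(a) - tr(b^3 a b a^2 b^3 a) = x^2*y^5*z^2 - x^3*y^4*z - x*y^6*z - x*y^4*z^3 - 2*x^2*y^3*z^2 + y^5*z^2 + 2*x^3*y^2*z + 4*x*y^4*z + 2*x*y^2*z^3 + x^2*y^3 + x^2*y*z^2 - 3*y^3*z^2 - x^3*z - 5*x*y^2*z - x*z^3 - x^2*y + 2*y*z^2 + 3*x*z - y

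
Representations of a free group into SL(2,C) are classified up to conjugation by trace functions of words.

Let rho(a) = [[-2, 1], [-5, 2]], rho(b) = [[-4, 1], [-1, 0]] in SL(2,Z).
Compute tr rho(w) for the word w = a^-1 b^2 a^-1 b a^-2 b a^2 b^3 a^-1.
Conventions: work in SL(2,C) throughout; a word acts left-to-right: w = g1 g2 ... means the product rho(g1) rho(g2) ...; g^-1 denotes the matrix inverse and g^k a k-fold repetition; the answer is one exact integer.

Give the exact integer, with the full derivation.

5822

rho(a^-1) = [[2, -1], [5, -2]]
... * rho(b) = [[-4, 1], [-1, 0]]  ->  [[-7, 2], [-18, 5]]
... * rho(b) = [[-4, 1], [-1, 0]]  ->  [[26, -7], [67, -18]]
... * rho(a^-1) = [[2, -1], [5, -2]]  ->  [[17, -12], [44, -31]]
... * rho(b) = [[-4, 1], [-1, 0]]  ->  [[-56, 17], [-145, 44]]
... * rho(a^-1) = [[2, -1], [5, -2]]  ->  [[-27, 22], [-70, 57]]
... * rho(a^-1) = [[2, -1], [5, -2]]  ->  [[56, -17], [145, -44]]
... * rho(b) = [[-4, 1], [-1, 0]]  ->  [[-207, 56], [-536, 145]]
... * rho(a) = [[-2, 1], [-5, 2]]  ->  [[134, -95], [347, -246]]
... * rho(a) = [[-2, 1], [-5, 2]]  ->  [[207, -56], [536, -145]]
... * rho(b) = [[-4, 1], [-1, 0]]  ->  [[-772, 207], [-1999, 536]]
... * rho(b) = [[-4, 1], [-1, 0]]  ->  [[2881, -772], [7460, -1999]]
... * rho(b) = [[-4, 1], [-1, 0]]  ->  [[-10752, 2881], [-27841, 7460]]
... * rho(a^-1) = [[2, -1], [5, -2]]  ->  [[-7099, 4990], [-18382, 12921]]
tr = -7099 + 12921 = 5822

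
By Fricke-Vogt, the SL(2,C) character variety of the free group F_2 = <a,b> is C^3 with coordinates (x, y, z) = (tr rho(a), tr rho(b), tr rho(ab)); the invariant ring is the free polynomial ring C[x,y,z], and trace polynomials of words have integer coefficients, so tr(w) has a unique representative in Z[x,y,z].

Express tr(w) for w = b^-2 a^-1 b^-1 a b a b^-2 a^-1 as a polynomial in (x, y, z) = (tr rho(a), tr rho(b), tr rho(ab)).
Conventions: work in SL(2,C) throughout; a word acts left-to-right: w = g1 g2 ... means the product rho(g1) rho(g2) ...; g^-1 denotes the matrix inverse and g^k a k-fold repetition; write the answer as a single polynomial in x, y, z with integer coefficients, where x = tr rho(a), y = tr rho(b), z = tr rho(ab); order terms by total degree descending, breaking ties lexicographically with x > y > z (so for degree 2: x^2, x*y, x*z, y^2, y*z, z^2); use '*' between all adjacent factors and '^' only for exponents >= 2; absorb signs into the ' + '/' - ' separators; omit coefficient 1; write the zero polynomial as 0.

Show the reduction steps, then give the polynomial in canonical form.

x*y^3*z^3 - 2*x^2*y^2*z^2 - y^4*z^2 - y^2*z^4 + x^3*y*z + 2*x*y^3*z + x*y*z^3 - x^2*y^2 + 3*y^2*z^2 - 5*x*y*z + x^2 + y^2 + z^2 - 2

trace(a b^-1) = trace(a)*trace(b) - trace(a b)  (eliminate b^-1) = x*y - z
so trace(a b a) = trace(a)*trace(b a) - trace(b)  (reduce the a square) = x*z - y
trace(a b a b) = trace(b a)*trace(b a) - trace(1)  (split on b) = z^2 - 2
so trace(a b a b^-1) = trace(a b a)*trace(b) - trace(a b a b)  (eliminate b^-1) = x*y*z - y^2 - z^2 + 2
trace(b a b^-2 a) = trace(a b a b^-1)*trace(b) - trace(a b a)  (eliminate b^-1) = x*y^2*z - y^3 - y*z^2 - x*z + 3*y
so trace(b a b^-2 a^-1) = trace(b a b^-2)*trace(a) - trace(b a b^-2 a)  (eliminate a^-1) = -x*y^2*z + x^2*y + y^3 + y*z^2 - 3*y
trace(b a b) = trace(b)*trace(a b) - trace(a)  (reduce the b square) = y*z - x
so trace(a b a b a) = trace(a)*trace(b a b a) - trace(b a b)  (reduce the a square) = x*z^2 - y*z - x
trace(a b a b a b) = trace(b a b a)*trace(b a) - trace(a b)  (split on b) = z^3 - 3*z
trace(b a b a b^-1 a) = trace(a b a b a)*trace(b) - trace(a b a b a b)  (eliminate b^-1) = x*y*z^2 - y^2*z - z^3 - x*y + 3*z
reduce: trace(a^-1 b a b a b^-1) = trace(b a b a b^-1)*trace(a) - trace(b a b a b^-1 a)  (eliminate a^-1) = -x*y*z^2 + x^2*z + y^2*z + z^3 - 3*z
trace(a^-2 b a b a b^-1) = trace(a^-1 b a b a b^-1)*trace(a) - trace(a^-1 b a b a b^-1 a)  (eliminate a^-1) = -x^2*y*z^2 + x^3*z + x*y^2*z + x*z^3 - 4*x*z + y
reduce: trace(a^-1 b a b) = trace(b a b)*trace(a) - trace(b a b a)  (eliminate a^-1) = x*y*z - x^2 - z^2 + 2
so trace(a b a b^-2 a^-2 b) = trace(a^-2 b a b a b^-1)*trace(b) - trace(a^-2 b a b a)  (eliminate b^-1) = -x^2*y^2*z^2 + x^3*y*z + x*y^3*z + x*y*z^3 - 5*x*y*z + x^2 + y^2 + z^2 - 2
so trace(a^-1 b^-1 a b a b^-2 a^-1) = trace(a b a b^-2 a^-2)*trace(b) - trace(a b a b^-2 a^-2 b)  (eliminate b^-1) = x^2*y^2*z^2 - x^3*y*z - 2*x*y^3*z - x*y*z^3 + x^2*y^2 + y^4 + y^2*z^2 + 5*x*y*z - x^2 - 4*y^2 - z^2 + 2
so trace(b^2) = trace(b)*trace(b) - trace(1)  (reduce the b square) = y^2 - 2
reduce: trace(a b^2 a) = trace(a)*trace(b^2 a) - trace(b^2)  (reduce the a square) = x*y*z - x^2 - y^2 + 2
so trace(a b^2 a b) = trace(b)*trace(a b a b) - trace(a b a)  (reduce the b square) = y*z^2 - x*z - y
reduce: trace(b^2 a b^-1 a) = trace(a b^2 a)*trace(b) - trace(a b^2 a b)  (eliminate b^-1) = x*y^2*z - x^2*y - y^3 - y*z^2 + x*z + 3*y
trace(a^-1 b^2 a b^-1) = trace(b^2 a b^-1)*trace(a) - trace(b^2 a b^-1 a)  (eliminate a^-1) = -x*y^2*z + x^2*y + y^3 + y*z^2 - 3*y
so trace(b a b^-2 a^-1 b) = trace(a^-1 b^2 a b^-1)*trace(b) - trace(a^-1 b^2 a)  (eliminate b^-1) = -x*y^3*z + x^2*y^2 + y^4 + y^2*z^2 - 4*y^2 + 2
trace(b^2 a b) = trace(b)*trace(a b^2) - trace(a b)  (reduce the b square) = y^2*z - x*y - z
trace(a b^2 a b a) = trace(a)*trace(b^2 a b a) - trace(b^2 a b)  (reduce the a square) = x*y*z^2 - x^2*z - y^2*z + z
trace(a b^2 a b a b) = trace(b)*trace(a b a b a b) - trace(a b a b a)  (reduce the b square) = y*z^3 - x*z^2 - 2*y*z + x
trace(b^-1 a b^2 a b a) = trace(a b^2 a b a)*trace(b) - trace(a b^2 a b a b)  (eliminate b^-1) = x*y^2*z^2 - x^2*y*z - y^3*z - y*z^3 + x*z^2 + 3*y*z - x
trace(b a b a b^-2 a b) = trace(b^-1 a b^2 a b a)*trace(b) - trace(b^-1 a b^2 a b a b)  (eliminate b^-1) = x*y^3*z^2 - x^2*y^2*z - y^4*z - y^2*z^3 + x^2*z + 4*y^2*z - x*y - z
trace(a b a b a b a) = trace(a)*trace(b a b a b a) - trace(b a b a b)  (reduce the a square) = x*z^3 - y*z^2 - 2*x*z + y
trace(a b a b a b a b) = trace(b a b a)*trace(b a b a) - trace(1)  (split on b) = z^4 - 4*z^2 + 2
reduce: trace(b^-1 a b a b a b a) = trace(a b a b a b a)*trace(b) - trace(a b a b a b a b)  (eliminate b^-1) = x*y*z^3 - y^2*z^2 - z^4 - 2*x*y*z + y^2 + 4*z^2 - 2
reduce: trace(b a b a b^-2 a b a) = trace(b^-1 a b a b a b a)*trace(b) - trace(b^-1 a b a b a b a b)  (eliminate b^-1) = x*y^2*z^3 - y^3*z^2 - y*z^4 - 2*x*y^2*z - x*z^3 + y^3 + 5*y*z^2 + 2*x*z - 3*y
trace(b a^-1 b a b a b^-2 a) = trace(b a b a b^-2 a b)*trace(a) - trace(b a b a b^-2 a b a)  (eliminate a^-1) = x^2*y^3*z^2 - x^3*y^2*z - x*y^4*z - 2*x*y^2*z^3 + y^3*z^2 + y*z^4 + x^3*z + 6*x*y^2*z + x*z^3 - x^2*y - y^3 - 5*y*z^2 - 3*x*z + 3*y
so trace(a b a b^-2 a^-1 b a^-1 b) = trace(b a^-1 b a b a b^-2)*trace(a) - trace(b a^-1 b a b a b^-2 a)  (eliminate a^-1) = -x^2*y^3*z^2 + x^3*y^2*z + x*y^4*z + 2*x*y^2*z^3 - x^2*y*z^2 - y^3*z^2 - y*z^4 - 5*x*y^2*z + x^2*y + y^3 + 5*y*z^2 - 3*y
reduce: trace(a^-1 b^-1 a b a b^-2 a^-1 b) = trace(a b a b^-2 a^-1 b a^-1)*trace(b) - trace(a b a b^-2 a^-1 b a^-1 b)  (eliminate b^-1) = x^2*y^3*z^2 - x^3*y^2*z - 2*x*y^4*z - 2*x*y^2*z^3 + x^2*y^3 + x^2*y*z^2 + y^5 + 2*y^3*z^2 + y*z^4 + 5*x*y^2*z - x^2*y - 5*y^3 - 5*y*z^2 + 5*y
trace(a^-1 b^-1 a b a b^-2 a^-1 b^-1) = trace(a^-1 b^-1 a b a b^-2 a^-1)*trace(b) - trace(a^-1 b^-1 a b a b^-2 a^-1 b)  (eliminate b^-1) = x*y^2*z^3 - x^2*y*z^2 - y^3*z^2 - y*z^4 + y^3 + 4*y*z^2 - 3*y
trace(b^-2 a^-1 b^-1 a b a b^-2 a^-1) = trace(a^-1 b^-1 a b a b^-2 a^-1 b^-1)*trace(b) - trace(a^-1 b^-1 a b a b^-2 a^-1)  (eliminate b^-1) = x*y^3*z^3 - 2*x^2*y^2*z^2 - y^4*z^2 - y^2*z^4 + x^3*y*z + 2*x*y^3*z + x*y*z^3 - x^2*y^2 + 3*y^2*z^2 - 5*x*y*z + x^2 + y^2 + z^2 - 2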